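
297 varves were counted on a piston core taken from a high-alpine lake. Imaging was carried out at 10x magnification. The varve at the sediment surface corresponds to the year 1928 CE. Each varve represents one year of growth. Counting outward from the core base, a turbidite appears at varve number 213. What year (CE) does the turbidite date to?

The turbidite sits at varve 213 from the core base, so 297 − 213 = 84 varves formed after it.
Counting back 84 years from 1928 CE places the turbidite in 1928 − 84 = 1844 CE.

1844 CE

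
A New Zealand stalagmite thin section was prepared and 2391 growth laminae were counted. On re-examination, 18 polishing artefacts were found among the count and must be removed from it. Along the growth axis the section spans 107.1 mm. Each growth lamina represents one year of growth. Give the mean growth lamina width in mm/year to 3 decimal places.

After corrections the count is 2391 − 18 = 2373 growth laminae.
Extension rate ≈ 107.1 / 2373 = 0.045 mm/year.

0.045 mm/year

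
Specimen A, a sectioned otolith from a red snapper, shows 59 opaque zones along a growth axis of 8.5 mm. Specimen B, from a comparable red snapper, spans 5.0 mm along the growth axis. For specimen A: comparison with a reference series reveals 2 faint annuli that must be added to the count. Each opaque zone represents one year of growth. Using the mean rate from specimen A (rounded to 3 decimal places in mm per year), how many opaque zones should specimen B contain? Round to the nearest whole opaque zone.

Specimen A: after corrections the count is 59 + 2 = 61 opaque zones.
A: Extension rate ≈ 8.5 / 61 = 0.139 mm/yr.
Specimen B: 5.0 mm / 0.139 mm per year = 35.97 years ≈ 36 opaque zones.

36 opaque zones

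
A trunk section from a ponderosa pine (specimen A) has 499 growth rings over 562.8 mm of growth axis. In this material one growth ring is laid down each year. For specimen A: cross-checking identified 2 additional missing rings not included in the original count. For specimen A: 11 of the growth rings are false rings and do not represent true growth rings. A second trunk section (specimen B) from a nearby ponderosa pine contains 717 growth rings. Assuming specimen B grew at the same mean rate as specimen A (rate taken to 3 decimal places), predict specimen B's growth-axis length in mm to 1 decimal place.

Specimen A: after corrections the count is 499 − 11 + 2 = 490 growth rings.
A: Extension rate ≈ 562.8 / 490 = 1.149 mm/year.
For B, 1.149 mm/year × 717 years = 823.8 mm.

823.8 mm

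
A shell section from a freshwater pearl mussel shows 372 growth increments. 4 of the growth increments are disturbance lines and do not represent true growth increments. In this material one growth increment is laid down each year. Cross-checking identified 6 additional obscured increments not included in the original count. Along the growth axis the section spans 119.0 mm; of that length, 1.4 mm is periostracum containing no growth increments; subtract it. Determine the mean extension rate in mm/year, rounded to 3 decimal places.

True growth increment count = 372 − 4 + 6 = 374.
Removing the 1.4 mm offcut leaves 119.0 − 1.4 = 117.6 mm.
Mean rate = 117.6 mm / 374 years ≈ 0.314 mm/year.

0.314 mm/year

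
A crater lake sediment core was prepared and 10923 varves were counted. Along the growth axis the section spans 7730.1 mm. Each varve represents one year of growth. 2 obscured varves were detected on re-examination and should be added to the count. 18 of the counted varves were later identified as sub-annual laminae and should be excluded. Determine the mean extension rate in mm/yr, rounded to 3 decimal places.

Correcting the raw count gives 10923 − 18 + 2 = 10907 true varves.
Mean rate = 7730.1 mm / 10907 years ≈ 0.709 mm/yr.

0.709 mm/yr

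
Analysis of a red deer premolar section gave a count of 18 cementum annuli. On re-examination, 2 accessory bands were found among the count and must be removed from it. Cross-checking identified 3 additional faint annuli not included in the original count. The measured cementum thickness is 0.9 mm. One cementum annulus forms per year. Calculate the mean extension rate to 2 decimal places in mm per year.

0.05 mm per year

After corrections the count is 18 − 2 + 3 = 19 cementum annuli.
Mean rate = 0.9 mm / 19 years ≈ 0.05 mm per year.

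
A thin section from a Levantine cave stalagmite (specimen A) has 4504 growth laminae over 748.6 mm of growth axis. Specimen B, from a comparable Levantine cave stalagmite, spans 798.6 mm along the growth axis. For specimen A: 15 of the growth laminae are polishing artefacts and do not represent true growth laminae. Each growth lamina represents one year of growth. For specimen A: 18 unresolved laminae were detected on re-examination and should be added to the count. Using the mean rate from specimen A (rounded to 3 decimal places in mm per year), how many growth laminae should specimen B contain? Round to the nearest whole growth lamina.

Specimen A: correcting the raw count gives 4504 − 15 + 18 = 4507 true growth laminae.
A: 748.6 mm over 4507 years gives 748.6 / 4507 ≈ 0.166 mm/yr.
For B, 798.6 / 0.166 = 4810.84 years ≈ 4811 growth laminae.

4811 growth laminae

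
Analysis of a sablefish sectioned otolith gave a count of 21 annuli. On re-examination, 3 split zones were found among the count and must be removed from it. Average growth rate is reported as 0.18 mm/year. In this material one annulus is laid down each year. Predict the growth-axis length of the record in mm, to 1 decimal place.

3.2 mm

Correcting the raw count gives 21 − 3 = 18 true annuli.
Length ≈ 0.18 × 18 = 3.2 mm.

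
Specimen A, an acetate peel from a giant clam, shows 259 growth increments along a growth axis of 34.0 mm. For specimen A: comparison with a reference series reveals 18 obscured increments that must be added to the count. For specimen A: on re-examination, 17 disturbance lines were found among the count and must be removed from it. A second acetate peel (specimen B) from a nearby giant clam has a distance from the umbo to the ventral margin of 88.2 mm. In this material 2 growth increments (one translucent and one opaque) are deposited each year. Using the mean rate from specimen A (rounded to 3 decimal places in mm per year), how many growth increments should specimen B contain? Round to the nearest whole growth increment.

Specimen A: correcting the raw count gives 259 − 17 + 18 = 260 true growth increments.
Specimen A: dividing by 2 growth increments per year: 260 / 2 = 130 years.
A: Mean rate = 34.0 mm / 130 years ≈ 0.262 mm per year.
B spans 88.2 / 0.262 = 336.64 years; at 2 growth increments per year that is 336.64 × 2 ≈ 673 growth increments.

673 growth increments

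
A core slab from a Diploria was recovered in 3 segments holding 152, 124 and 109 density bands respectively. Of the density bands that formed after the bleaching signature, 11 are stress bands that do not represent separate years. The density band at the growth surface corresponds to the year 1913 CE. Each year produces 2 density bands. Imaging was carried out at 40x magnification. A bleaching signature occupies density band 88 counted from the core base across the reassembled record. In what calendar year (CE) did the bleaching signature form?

Total density bands = 152 + 124 + 109 = 385.
Between density band 88 and the growth surface there are 385 − 88 = 297 density bands.
Removing the 11 false density bands leaves 297 − 11 = 286 true density bands beyond the bleaching signature.
286 density bands at 2 per year is 286 / 2 = 143 years.
Counting back 143 years from 1913 CE places the bleaching signature in 1913 − 143 = 1770 CE.

1770 CE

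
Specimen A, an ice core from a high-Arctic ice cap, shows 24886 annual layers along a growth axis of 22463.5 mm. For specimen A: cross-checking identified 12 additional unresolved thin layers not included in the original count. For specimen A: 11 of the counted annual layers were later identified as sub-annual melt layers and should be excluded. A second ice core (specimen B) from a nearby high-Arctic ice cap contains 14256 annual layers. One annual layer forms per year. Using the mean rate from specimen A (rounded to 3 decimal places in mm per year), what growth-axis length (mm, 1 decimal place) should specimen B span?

Specimen A: after corrections the count is 24886 − 11 + 12 = 24887 annual layers.
A: Extension rate ≈ 22463.5 / 24887 = 0.903 mm per year.
Length of B = 0.903 × 14256 = 12873.2 mm.

12873.2 mm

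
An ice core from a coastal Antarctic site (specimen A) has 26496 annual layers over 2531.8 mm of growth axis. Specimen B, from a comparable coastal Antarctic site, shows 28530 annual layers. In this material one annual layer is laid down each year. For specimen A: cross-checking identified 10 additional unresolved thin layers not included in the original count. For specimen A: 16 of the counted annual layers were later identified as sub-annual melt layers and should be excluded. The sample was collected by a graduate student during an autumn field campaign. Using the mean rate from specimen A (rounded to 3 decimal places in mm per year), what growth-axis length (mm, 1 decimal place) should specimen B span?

Specimen A: true annual layer count = 26496 − 16 + 10 = 26490.
A: Extension rate ≈ 2531.8 / 26490 = 0.096 mm/year.
B's length ≈ 0.096 × 28530 = 2738.9 mm.

2738.9 mm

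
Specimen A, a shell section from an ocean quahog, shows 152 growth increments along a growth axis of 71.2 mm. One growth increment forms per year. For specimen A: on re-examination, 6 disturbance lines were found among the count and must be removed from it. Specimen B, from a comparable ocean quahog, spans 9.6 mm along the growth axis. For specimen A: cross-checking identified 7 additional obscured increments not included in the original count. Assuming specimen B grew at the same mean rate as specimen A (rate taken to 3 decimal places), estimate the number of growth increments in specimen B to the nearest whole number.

21 growth increments

Specimen A: true growth increment count = 152 − 6 + 7 = 153.
A: Extension rate ≈ 71.2 / 153 = 0.465 mm per year.
Specimen B: 9.6 mm / 0.465 mm per year = 20.65 years ≈ 21 growth increments.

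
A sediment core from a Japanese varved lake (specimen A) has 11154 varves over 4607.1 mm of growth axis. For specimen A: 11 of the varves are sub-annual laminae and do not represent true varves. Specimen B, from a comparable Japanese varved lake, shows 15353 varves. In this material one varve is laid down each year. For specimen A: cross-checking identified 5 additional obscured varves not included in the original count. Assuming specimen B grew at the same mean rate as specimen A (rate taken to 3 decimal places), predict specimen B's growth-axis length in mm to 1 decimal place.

6340.8 mm

Specimen A: after corrections the count is 11154 − 11 + 5 = 11148 varves.
A: Mean rate = 4607.1 mm / 11148 years ≈ 0.413 mm per year.
For B, 0.413 mm/year × 15353 years = 6340.8 mm.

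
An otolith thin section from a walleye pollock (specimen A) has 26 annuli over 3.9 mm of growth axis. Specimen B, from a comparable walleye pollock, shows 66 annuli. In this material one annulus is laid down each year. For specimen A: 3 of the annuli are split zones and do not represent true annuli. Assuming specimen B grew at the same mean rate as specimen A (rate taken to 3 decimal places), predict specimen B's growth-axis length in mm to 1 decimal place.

Specimen A: after corrections the count is 26 − 3 = 23 annuli.
A: Mean rate = 3.9 mm / 23 years ≈ 0.170 mm/year.
Length of B = 0.170 × 66 = 11.2 mm.

11.2 mm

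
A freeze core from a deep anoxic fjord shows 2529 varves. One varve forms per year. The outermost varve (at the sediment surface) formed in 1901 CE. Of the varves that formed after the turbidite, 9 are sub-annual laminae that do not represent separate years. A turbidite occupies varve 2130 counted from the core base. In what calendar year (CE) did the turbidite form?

The turbidite sits at varve 2130 from the core base, so 2529 − 2130 = 399 varves formed after it.
Removing the 9 false varves leaves 399 − 9 = 390 true varves beyond the turbidite.
The varve at the sediment surface is 1901 CE, so the turbidite dates to 1901 − 390 = 1511 CE.

1511 CE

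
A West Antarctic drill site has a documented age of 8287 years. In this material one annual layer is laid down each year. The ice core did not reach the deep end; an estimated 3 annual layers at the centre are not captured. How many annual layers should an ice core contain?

8284 annual layers

At one annual layer per year, 8287 years correspond to 8287 annual layers.
Subtracting the 3 annual layers not captured gives 8287 − 3 = 8284 annual layers in the record.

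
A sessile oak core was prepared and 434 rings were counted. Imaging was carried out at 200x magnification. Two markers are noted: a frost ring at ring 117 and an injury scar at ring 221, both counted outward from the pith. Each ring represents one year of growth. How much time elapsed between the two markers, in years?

Separation: 221 − 117 = 104 rings.
At one ring per year, 104 years elapsed between them.

104 yr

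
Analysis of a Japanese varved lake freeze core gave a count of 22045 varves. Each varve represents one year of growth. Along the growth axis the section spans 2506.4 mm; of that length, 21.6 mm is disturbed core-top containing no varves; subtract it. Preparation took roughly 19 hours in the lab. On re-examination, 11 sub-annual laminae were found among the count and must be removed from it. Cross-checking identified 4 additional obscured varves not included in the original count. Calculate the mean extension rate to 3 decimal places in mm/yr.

0.113 mm/yr

After corrections the count is 22045 − 11 + 4 = 22038 varves.
The growth record spans 2506.4 − 21.6 = 2484.8 mm.
Extension rate ≈ 2484.8 / 22038 = 0.113 mm/yr.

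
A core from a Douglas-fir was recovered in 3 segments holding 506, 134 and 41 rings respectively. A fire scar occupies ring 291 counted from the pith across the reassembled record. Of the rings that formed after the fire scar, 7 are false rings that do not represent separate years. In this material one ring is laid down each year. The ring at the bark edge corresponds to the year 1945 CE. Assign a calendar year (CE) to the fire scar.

1562 CE

Total rings = 506 + 134 + 41 = 681.
The fire scar sits at ring 291 from the pith, so 681 − 291 = 390 rings formed after it.
Excluding 7 false rings: 390 − 7 = 383.
1945 − 383 = 1562 CE.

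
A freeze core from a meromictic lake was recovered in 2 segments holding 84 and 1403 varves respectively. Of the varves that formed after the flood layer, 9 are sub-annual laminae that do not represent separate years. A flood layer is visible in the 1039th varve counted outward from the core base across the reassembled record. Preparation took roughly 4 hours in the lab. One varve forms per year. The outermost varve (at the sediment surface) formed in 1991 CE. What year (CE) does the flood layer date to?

Total varves = 84 + 1403 = 1487.
1487 − 1039 = 448 varves lie beyond the flood layer toward the sediment surface.
Removing the 9 false varves leaves 448 − 9 = 439 true varves beyond the flood layer.
Counting back 439 years from 1991 CE places the flood layer in 1991 − 439 = 1552 CE.

1552 CE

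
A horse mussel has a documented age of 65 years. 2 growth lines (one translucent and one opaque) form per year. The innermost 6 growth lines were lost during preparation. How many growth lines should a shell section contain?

Expected growth lines: 65 × 2 = 130.
Less the 6 uncaptured growth lines: 130 − 6 = 124.

124 growth lines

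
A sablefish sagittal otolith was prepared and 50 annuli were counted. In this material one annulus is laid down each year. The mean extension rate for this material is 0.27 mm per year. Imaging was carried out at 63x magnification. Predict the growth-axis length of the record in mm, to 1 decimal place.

13.5 mm

The record spans 50 years at 0.27 mm per year.
Length ≈ 0.27 × 50 = 13.5 mm.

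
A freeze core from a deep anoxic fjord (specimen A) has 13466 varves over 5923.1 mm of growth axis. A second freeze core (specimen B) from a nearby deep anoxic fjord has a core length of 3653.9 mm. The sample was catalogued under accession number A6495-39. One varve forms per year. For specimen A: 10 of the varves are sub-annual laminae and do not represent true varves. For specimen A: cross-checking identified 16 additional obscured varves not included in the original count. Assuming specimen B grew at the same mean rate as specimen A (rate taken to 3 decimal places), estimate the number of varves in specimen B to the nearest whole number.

8304 varves

Specimen A: after corrections the count is 13466 − 10 + 16 = 13472 varves.
A: Mean rate = 5923.1 mm / 13472 years ≈ 0.440 mm per year.
B spans 3653.9 / 0.440 = 8304.32 years ≈ 8304 varves.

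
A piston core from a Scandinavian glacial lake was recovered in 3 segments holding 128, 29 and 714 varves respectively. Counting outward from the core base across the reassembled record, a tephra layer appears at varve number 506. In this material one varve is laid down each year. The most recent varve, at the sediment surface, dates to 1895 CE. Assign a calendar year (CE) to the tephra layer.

Total varves = 128 + 29 + 714 = 871.
Between varve 506 and the sediment surface there are 871 − 506 = 365 varves.
1895 − 365 = 1530 CE.

1530 CE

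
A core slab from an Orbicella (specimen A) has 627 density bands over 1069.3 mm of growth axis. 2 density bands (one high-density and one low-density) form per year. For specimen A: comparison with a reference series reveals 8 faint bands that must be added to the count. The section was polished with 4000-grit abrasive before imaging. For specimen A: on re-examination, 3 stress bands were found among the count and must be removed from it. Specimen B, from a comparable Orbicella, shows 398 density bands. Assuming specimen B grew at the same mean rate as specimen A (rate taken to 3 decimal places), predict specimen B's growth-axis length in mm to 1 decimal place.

Specimen A: true density band count = 627 − 3 + 8 = 632.
Specimen A: 632 density bands at 2 per year is 632 / 2 = 316 years.
A: Mean rate = 1069.3 mm / 316 years ≈ 3.384 mm/yr.
Specimen B: 398 density bands at 2 per year is 398 / 2 = 199 years. B's length ≈ 3.384 × 199 = 673.4 mm.

673.4 mm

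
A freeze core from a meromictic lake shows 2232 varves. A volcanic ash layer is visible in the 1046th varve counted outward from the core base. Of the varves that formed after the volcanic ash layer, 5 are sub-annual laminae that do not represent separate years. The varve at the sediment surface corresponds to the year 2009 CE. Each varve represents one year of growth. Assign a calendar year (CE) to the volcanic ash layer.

828 CE

2232 − 1046 = 1186 varves lie beyond the volcanic ash layer toward the sediment surface.
Removing the 5 false varves leaves 1186 − 5 = 1181 true varves beyond the volcanic ash layer.
The varve at the sediment surface is 2009 CE, so the volcanic ash layer dates to 2009 − 1181 = 828 CE.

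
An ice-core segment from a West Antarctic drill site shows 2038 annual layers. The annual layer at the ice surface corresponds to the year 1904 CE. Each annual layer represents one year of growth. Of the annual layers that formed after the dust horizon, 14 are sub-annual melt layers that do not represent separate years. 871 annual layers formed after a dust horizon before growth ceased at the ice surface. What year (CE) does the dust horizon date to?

There are 871 annual layers younger than the dust horizon.
871 − 14 false = 857 true annual layers after the dust horizon.
Counting back 857 years from 1904 CE places the dust horizon in 1904 − 857 = 1047 CE.

1047 CE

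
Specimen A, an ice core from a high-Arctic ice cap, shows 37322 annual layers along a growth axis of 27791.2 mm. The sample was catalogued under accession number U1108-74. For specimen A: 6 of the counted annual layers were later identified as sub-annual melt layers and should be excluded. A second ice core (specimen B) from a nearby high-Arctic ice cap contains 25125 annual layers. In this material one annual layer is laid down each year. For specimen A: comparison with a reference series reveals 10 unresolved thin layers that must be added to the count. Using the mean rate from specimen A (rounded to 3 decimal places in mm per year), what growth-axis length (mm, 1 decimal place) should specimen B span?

Specimen A: true annual layer count = 37322 − 6 + 10 = 37326.
A: Extension rate ≈ 27791.2 / 37326 = 0.745 mm/yr.
B's length ≈ 0.745 × 25125 = 18718.1 mm.

18718.1 mm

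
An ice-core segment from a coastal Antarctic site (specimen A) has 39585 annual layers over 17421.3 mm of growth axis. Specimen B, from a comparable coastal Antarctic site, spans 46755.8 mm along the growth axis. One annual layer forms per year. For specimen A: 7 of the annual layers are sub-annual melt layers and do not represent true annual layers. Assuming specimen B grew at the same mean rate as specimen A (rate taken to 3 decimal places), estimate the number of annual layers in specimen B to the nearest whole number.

106263 annual layers

Specimen A: true annual layer count = 39585 − 7 = 39578.
A: 17421.3 mm over 39578 years gives 17421.3 / 39578 ≈ 0.440 mm per year.
Specimen B: 46755.8 mm / 0.440 mm per year = 106263.18 years ≈ 106263 annual layers.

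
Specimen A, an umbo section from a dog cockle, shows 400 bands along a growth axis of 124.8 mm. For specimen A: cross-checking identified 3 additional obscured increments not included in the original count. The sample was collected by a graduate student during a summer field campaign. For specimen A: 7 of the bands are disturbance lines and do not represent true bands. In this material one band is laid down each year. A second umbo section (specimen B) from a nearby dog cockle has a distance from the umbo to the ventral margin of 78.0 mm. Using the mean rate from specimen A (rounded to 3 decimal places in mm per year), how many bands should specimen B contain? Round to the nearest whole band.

Specimen A: true band count = 400 − 7 + 3 = 396.
A: 124.8 mm over 396 years gives 124.8 / 396 ≈ 0.315 mm/yr.
B spans 78.0 / 0.315 = 247.62 years ≈ 248 bands.

248 bands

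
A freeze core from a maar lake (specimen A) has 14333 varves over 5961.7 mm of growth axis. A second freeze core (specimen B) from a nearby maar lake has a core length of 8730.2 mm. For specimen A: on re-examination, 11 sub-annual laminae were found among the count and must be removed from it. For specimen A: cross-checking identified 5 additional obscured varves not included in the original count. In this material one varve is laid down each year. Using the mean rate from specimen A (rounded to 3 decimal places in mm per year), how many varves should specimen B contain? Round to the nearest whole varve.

20986 varves

Specimen A: correcting the raw count gives 14333 − 11 + 5 = 14327 true varves.
A: Extension rate ≈ 5961.7 / 14327 = 0.416 mm/yr.
For B, 8730.2 / 0.416 = 20986.06 years ≈ 20986 varves.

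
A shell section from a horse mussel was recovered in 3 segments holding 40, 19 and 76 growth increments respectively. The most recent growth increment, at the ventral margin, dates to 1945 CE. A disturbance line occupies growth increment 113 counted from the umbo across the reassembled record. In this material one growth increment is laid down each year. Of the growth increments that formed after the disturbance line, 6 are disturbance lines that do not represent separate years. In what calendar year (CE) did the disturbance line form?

Total growth increments = 40 + 19 + 76 = 135.
The disturbance line sits at growth increment 113 from the umbo, so 135 − 113 = 22 growth increments formed after it.
Excluding 6 false growth increments: 22 − 6 = 16.
Counting back 16 years from 1945 CE places the disturbance line in 1945 − 16 = 1929 CE.

1929 CE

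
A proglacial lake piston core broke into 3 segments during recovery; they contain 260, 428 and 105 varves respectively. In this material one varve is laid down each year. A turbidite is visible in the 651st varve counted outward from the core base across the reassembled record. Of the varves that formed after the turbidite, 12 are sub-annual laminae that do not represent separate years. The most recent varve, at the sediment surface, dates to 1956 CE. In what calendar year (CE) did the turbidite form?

Total varves = 260 + 428 + 105 = 793.
The turbidite sits at varve 651 from the core base, so 793 − 651 = 142 varves formed after it.
Removing the 12 false varves leaves 142 − 12 = 130 true varves beyond the turbidite.
Counting back 130 years from 1956 CE places the turbidite in 1956 − 130 = 1826 CE.

1826 CE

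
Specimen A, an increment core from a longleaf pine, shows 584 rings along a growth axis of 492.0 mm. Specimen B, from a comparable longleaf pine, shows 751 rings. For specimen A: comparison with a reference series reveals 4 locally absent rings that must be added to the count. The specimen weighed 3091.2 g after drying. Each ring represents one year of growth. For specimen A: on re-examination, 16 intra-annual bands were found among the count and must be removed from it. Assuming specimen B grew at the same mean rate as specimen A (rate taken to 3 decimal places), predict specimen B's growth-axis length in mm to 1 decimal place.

645.9 mm

Specimen A: after corrections the count is 584 − 16 + 4 = 572 rings.
A: 492.0 mm over 572 years gives 492.0 / 572 ≈ 0.860 mm/year.
B's length ≈ 0.860 × 751 = 645.9 mm.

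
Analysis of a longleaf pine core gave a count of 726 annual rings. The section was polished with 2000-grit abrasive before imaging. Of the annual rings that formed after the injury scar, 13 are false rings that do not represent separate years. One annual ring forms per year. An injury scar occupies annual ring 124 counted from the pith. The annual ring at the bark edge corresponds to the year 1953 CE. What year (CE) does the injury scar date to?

1364 CE

Between annual ring 124 and the bark edge there are 726 − 124 = 602 annual rings.
Removing the 13 false annual rings leaves 602 − 13 = 589 true annual rings beyond the injury scar.
Counting back 589 years from 1953 CE places the injury scar in 1953 − 589 = 1364 CE.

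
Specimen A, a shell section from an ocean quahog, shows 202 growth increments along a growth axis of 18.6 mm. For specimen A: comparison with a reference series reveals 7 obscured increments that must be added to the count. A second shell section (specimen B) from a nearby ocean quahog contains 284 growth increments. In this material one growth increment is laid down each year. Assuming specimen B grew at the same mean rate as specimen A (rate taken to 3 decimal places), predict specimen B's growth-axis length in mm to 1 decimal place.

25.3 mm

Specimen A: true growth increment count = 202 + 7 = 209.
A: Extension rate ≈ 18.6 / 209 = 0.089 mm/yr.
B's length ≈ 0.089 × 284 = 25.3 mm.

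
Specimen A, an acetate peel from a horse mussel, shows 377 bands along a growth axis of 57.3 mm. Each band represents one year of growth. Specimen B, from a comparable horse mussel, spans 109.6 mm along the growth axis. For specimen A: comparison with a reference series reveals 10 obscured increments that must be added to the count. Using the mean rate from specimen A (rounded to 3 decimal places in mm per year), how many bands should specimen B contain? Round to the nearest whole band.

741 bands

Specimen A: adjusted count: 377 + 10 = 387 bands.
A: Mean rate = 57.3 mm / 387 years ≈ 0.148 mm/yr.
For B, 109.6 / 0.148 = 740.54 years ≈ 741 bands.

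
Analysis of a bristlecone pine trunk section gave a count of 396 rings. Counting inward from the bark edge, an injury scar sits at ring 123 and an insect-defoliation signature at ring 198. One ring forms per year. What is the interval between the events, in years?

75 years

198 − 123 = 75 rings lie between the two events.
One ring per year makes the interval 75 years.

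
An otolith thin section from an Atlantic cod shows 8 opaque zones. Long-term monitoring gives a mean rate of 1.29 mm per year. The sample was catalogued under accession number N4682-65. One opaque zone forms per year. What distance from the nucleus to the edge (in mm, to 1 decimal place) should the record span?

10.3 mm

8 years of growth are recorded.
Predicted length = 1.29 mm/year × 8 years = 10.3 mm.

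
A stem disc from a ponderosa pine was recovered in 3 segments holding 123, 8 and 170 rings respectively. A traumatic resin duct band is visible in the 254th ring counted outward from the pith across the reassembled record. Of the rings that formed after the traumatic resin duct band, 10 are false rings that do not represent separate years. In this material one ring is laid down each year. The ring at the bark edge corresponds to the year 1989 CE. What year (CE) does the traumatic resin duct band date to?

1952 CE

Total rings = 123 + 8 + 170 = 301.
301 − 254 = 47 rings lie beyond the traumatic resin duct band toward the bark edge.
Removing the 10 false rings leaves 47 − 10 = 37 true rings beyond the traumatic resin duct band.
1989 − 37 = 1952 CE.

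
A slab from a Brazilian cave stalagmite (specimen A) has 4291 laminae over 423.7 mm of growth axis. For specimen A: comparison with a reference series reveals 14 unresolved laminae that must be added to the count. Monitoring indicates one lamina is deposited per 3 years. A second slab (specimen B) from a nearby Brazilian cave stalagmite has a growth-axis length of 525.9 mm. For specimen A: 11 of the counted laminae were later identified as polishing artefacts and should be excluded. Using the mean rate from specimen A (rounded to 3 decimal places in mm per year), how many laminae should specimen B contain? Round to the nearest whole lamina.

Specimen A: correcting the raw count gives 4291 − 11 + 14 = 4294 true laminae.
Specimen A: multiplying by 3 years per lamina: 4294 × 3 = 12882 years.
A: 423.7 mm over 12882 years gives 423.7 / 12882 ≈ 0.033 mm per year.
Specimen B: 525.9 mm / 0.033 mm per year = 15936.36 years; at 3 years per lamina that is 15936.36 / 3 ≈ 5312 laminae.

5312 laminae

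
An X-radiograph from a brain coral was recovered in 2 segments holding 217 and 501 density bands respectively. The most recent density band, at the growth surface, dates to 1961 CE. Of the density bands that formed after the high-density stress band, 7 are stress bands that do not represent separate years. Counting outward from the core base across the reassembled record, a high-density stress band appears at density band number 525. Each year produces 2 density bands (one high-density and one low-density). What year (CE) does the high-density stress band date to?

1868 CE

Total density bands = 217 + 501 = 718.
Between density band 525 and the growth surface there are 718 − 525 = 193 density bands.
Removing the 7 false density bands leaves 193 − 7 = 186 true density bands beyond the high-density stress band.
186 density bands at 2 per year is 186 / 2 = 93 years.
Counting back 93 years from 1961 CE places the high-density stress band in 1961 − 93 = 1868 CE.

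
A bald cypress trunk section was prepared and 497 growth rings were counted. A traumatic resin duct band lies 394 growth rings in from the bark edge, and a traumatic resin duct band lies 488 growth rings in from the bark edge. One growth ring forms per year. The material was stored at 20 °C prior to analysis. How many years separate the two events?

94 yr

The two markers are separated by 488 − 394 = 94 growth rings.
One growth ring per year makes the interval 94 years.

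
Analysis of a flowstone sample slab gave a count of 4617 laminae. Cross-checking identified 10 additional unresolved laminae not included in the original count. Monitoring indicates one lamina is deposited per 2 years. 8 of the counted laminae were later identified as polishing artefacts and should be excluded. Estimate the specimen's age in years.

9238 years

True lamina count = 4617 − 8 + 10 = 4619.
Multiplying by 2 years per lamina: 4619 × 2 = 9238 years.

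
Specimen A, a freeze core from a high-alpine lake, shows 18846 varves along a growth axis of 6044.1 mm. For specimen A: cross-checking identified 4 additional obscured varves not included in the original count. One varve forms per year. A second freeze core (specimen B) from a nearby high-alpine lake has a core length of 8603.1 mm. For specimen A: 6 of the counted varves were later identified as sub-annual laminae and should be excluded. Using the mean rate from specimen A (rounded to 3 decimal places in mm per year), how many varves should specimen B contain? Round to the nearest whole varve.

26801 varves

Specimen A: true varve count = 18846 − 6 + 4 = 18844.
A: 6044.1 mm over 18844 years gives 6044.1 / 18844 ≈ 0.321 mm per year.
Specimen B: 8603.1 mm / 0.321 mm per year = 26800.93 years ≈ 26801 varves.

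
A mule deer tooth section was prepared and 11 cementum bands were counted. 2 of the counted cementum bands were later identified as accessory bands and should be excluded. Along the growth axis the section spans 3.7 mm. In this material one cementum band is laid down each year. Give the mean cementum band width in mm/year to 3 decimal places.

0.411 mm/year

Adjusted count: 11 − 2 = 9 cementum bands.
Mean rate = 3.7 mm / 9 years ≈ 0.411 mm/year.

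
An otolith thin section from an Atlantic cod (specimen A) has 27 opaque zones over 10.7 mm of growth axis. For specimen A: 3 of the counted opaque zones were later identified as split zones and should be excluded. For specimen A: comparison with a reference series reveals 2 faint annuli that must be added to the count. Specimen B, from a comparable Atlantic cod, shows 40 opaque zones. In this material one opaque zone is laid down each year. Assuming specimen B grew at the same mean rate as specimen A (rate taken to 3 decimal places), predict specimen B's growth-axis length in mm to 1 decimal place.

16.5 mm

Specimen A: adjusted count: 27 − 3 + 2 = 26 opaque zones.
A: Mean rate = 10.7 mm / 26 years ≈ 0.412 mm/yr.
Length of B = 0.412 × 40 = 16.5 mm.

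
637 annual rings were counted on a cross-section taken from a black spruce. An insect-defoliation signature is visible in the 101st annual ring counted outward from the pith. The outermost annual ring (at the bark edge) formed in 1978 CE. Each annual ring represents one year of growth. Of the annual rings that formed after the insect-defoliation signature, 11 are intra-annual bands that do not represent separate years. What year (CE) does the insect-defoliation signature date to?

1453 CE

Between annual ring 101 and the bark edge there are 637 − 101 = 536 annual rings.
Excluding 11 false annual rings: 536 − 11 = 525.
Counting back 525 years from 1978 CE places the insect-defoliation signature in 1978 − 525 = 1453 CE.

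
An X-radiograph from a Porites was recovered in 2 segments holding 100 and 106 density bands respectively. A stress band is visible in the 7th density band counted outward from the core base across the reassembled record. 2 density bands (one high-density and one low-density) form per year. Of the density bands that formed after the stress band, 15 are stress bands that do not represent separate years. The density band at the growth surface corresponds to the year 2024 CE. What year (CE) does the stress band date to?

Total density bands = 100 + 106 = 206.
206 − 7 = 199 density bands lie beyond the stress band toward the growth surface.
Removing the 15 false density bands leaves 199 − 15 = 184 true density bands beyond the stress band.
184 density bands at 2 per year is 184 / 2 = 92 years.
The density band at the growth surface is 2024 CE, so the stress band dates to 2024 − 92 = 1932 CE.

1932 CE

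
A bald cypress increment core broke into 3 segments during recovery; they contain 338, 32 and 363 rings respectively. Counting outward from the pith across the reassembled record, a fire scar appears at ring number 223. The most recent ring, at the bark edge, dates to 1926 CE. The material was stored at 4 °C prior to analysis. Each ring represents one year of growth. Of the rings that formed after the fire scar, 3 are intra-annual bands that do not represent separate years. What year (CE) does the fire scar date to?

Total rings = 338 + 32 + 363 = 733.
Between ring 223 and the bark edge there are 733 − 223 = 510 rings.
510 − 3 false = 507 true rings after the fire scar.
1926 − 507 = 1419 CE.

1419 CE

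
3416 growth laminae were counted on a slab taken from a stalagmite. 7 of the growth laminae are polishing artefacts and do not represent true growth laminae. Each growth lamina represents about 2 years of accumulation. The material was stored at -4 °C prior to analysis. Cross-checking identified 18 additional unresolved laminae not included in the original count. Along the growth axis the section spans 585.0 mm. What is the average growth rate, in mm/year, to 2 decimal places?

0.09 mm/year

Adjusted count: 3416 − 7 + 18 = 3427 growth laminae.
Multiplying by 2 years per growth lamina: 3427 × 2 = 6854 years.
Extension rate ≈ 585.0 / 6854 = 0.09 mm/year.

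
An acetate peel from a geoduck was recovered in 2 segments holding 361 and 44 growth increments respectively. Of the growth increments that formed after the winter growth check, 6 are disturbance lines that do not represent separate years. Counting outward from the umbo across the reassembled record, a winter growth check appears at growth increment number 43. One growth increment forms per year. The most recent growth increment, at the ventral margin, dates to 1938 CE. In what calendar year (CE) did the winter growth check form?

1582 CE

Total growth increments = 361 + 44 = 405.
Between growth increment 43 and the ventral margin there are 405 − 43 = 362 growth increments.
362 − 6 false = 356 true growth increments after the winter growth check.
The growth increment at the ventral margin is 1938 CE, so the winter growth check dates to 1938 − 356 = 1582 CE.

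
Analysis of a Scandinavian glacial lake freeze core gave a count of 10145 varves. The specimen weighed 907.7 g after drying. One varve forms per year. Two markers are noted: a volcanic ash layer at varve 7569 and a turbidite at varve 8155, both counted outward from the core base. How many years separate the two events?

8155 − 7569 = 586 varves lie between the two events.
That is 586 years at one varve per year.

586 yr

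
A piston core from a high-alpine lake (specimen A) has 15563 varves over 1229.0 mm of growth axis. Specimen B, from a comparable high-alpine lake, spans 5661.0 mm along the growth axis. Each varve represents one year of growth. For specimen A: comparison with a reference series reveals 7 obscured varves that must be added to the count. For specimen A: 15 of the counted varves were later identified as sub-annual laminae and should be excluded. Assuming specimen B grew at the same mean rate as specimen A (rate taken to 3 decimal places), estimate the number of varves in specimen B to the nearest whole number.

Specimen A: after corrections the count is 15563 − 15 + 7 = 15555 varves.
A: Extension rate ≈ 1229.0 / 15555 = 0.079 mm per year.
Specimen B: 5661.0 mm / 0.079 mm per year = 71658.23 years ≈ 71658 varves.

71658 varves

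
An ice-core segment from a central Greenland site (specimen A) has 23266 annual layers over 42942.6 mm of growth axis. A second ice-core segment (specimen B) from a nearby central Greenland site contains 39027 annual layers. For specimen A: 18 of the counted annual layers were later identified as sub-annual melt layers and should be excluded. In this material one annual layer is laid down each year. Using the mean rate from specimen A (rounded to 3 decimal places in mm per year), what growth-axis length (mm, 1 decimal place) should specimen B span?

Specimen A: correcting the raw count gives 23266 − 18 = 23248 true annual layers.
A: Extension rate ≈ 42942.6 / 23248 = 1.847 mm/yr.
Length of B = 1.847 × 39027 = 72082.9 mm.

72082.9 mm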